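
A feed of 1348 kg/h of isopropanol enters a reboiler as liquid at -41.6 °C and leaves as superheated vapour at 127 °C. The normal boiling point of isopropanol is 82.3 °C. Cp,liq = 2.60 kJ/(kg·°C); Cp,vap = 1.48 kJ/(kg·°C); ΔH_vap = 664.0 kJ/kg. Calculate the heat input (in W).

Q = 394000 W

liquid -41.6→82.3 °C: 322.14 kJ/kg
vaporisation at 82.3 °C: 664 kJ/kg
vapour 82.3→127 °C: 66.156 kJ/kg
Δh = 322.14 + 664 + 66.156 = 1052.3 kJ/kg
Q = ṁ·Δh = 1348 kg/h × 1052.3 kJ/kg = 1.4185e+06 kJ/h
|Q| = 394.03 kW = 394030 W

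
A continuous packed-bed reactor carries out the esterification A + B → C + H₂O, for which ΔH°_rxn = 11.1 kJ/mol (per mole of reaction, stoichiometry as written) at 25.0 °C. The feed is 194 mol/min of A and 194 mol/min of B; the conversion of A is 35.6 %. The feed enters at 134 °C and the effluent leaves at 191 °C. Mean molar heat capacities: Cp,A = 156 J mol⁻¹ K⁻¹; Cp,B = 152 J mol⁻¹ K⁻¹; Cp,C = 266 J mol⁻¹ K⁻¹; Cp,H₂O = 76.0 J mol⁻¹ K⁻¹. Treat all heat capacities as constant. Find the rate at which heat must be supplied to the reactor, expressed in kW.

Q_in = 76.0 kW

Extent of reaction ξ = 0.356 × 194 = 69.064 mol/min
Reaction term: ξ·ΔH°_rxn = 69.064 × 11.1 = 766.61 kJ/min
Sensible, feed 134→25 °C: -6513 kJ/min
Outlet flows (mol/min): A 124.94, B 124.94, C 69.064, H₂O 69.064
Sensible, products 25→191 °C: 10309 kJ/min
Q = ΔH = 4562.3 kJ/min = 76.038 kW
Heat supplied = 76.038 kW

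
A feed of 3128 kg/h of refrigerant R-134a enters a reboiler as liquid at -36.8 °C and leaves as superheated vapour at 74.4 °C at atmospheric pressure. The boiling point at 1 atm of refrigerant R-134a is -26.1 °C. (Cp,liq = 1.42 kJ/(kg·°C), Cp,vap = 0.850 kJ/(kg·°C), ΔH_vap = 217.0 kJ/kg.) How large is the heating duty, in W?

Q = 276000 W

liquid -36.8→-26.1 °C: 15.194 kJ/kg
vaporisation at -26.1 °C: 217 kJ/kg
vapour -26.1→74.4 °C: 85.425 kJ/kg
Δh = 15.194 + 217 + 85.425 = 317.62 kJ/kg
Q = ṁ·Δh = 3128 kg/h × 317.62 kJ/kg = 993510 kJ/h
|Q| = 275.98 kW = 275980 W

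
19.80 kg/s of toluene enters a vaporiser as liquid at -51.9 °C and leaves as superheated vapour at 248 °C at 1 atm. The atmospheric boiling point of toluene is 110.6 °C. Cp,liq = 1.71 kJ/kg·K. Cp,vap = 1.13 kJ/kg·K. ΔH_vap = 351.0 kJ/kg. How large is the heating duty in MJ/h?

Q = 55900 MJ/h

liquid -51.9→110.6 °C: 277.88 kJ/kg
vaporisation at 110.6 °C: 351 kJ/kg
vapour 110.6→248 °C: 155.26 kJ/kg
Δh = 277.88 + 351 + 155.26 = 784.14 kJ/kg
Q = ṁ·Δh = 19.80 kg/s × 784.14 kJ/kg = 15526 kJ/s
|Q| = 15526 kW = 55893 MJ/h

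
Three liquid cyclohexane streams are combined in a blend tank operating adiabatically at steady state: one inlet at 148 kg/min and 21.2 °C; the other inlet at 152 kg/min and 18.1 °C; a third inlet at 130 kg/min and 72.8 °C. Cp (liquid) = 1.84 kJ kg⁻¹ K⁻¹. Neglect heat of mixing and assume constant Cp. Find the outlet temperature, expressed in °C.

Adiabatic, steady state ⇒ Σ ṁᵢCp,ᵢ(T_out − Tᵢ) = 0
T_out = Σ ṁᵢCp,ᵢTᵢ / Σ ṁᵢCp,ᵢ
      = 28249 / 791.2 = 35.704 °C

T_out = 35.7 °C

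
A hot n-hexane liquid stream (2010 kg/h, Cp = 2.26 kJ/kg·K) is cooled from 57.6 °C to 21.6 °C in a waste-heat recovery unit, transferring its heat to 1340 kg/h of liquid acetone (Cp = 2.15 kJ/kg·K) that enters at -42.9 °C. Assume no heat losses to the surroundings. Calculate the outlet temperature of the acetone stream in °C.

Heat released by hot stream: Q = 2010 × 2.26 × (57.6 − 21.6) = 163530 kJ/h
Energy balance on cold side (adiabatic exchanger): Q = ṁ_c·Cp_c·(T_c,out − T_c,in)
T_c,out = -42.9 + 163530/(1340 × 2.15) = 13.863 °C

T_c,out = 13.9 °C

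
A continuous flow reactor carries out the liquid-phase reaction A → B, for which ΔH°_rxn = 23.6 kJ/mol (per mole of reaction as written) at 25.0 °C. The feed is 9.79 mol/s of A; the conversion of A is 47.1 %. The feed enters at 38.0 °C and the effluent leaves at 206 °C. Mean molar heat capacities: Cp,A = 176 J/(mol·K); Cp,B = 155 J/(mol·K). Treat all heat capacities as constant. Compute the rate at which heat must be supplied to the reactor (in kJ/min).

Extent of reaction ξ = 0.471 × 9.79 = 4.6111 mol/s
Reaction term: ξ·ΔH°_rxn = 4.6111 × 23.6 = 108.82 kJ/s
Sensible, feed 38.0→25 °C: -22.4 kJ/s
Outlet flows (mol/s): A 5.1789, B 4.6111
Sensible, products 25→206 °C: 294.34 kJ/s
Q = ΔH = 380.77 kJ/s = 380.77 kW
Heat supplied = 22846 kJ/min

Q_in = 22800 kJ/min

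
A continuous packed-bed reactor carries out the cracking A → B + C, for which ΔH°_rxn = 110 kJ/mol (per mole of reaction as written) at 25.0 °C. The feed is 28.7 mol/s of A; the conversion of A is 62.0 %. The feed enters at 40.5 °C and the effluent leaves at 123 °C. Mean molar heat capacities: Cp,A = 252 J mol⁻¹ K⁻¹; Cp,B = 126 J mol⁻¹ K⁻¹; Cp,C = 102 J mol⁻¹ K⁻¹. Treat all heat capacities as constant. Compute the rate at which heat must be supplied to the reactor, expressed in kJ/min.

Extent of reaction ξ = 0.620 × 28.7 = 17.794 mol/s
Reaction term: ξ·ΔH°_rxn = 17.794 × 110 = 1957.3 kJ/s
Sensible, feed 40.5→25 °C: -112.1 kJ/s
Outlet flows (mol/s): A 10.906, B 17.794, C 17.794
Sensible, products 25→123 °C: 666.92 kJ/s
Q = ΔH = 2512.2 kJ/s = 2512.2 kW
Heat supplied = 150730 kJ/min

Q_in = 151000 kJ/min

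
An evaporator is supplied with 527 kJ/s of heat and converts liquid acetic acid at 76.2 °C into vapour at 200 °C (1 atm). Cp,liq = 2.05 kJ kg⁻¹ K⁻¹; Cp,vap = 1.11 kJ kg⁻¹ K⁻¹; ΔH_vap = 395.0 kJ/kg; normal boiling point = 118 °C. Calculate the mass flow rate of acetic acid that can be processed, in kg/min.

Δh = 2.05×(118−76.2) + 395.0 + 1.11×(200−118) = 571.71 kJ/kg
Q = 527 kJ/s = 527 kJ/s = 31620 kJ/min
ṁ = Q/Δh = 31620 / 571.71 = 55.308 kg/min

ṁ = 55.3 kg/min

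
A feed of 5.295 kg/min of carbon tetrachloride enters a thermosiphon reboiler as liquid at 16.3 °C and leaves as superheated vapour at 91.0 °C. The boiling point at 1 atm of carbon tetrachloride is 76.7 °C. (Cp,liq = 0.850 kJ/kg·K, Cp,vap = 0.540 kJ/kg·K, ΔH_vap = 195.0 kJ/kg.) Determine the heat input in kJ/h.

liquid 16.3→76.7 °C: 51.34 kJ/kg
vaporisation at 76.7 °C: 195 kJ/kg
vapour 76.7→91.0 °C: 7.722 kJ/kg
Δh = 51.34 + 195 + 7.722 = 254.06 kJ/kg
Q = ṁ·Δh = 5.295 kg/min × 254.06 kJ/kg = 1345.3 kJ/min
|Q| = 22.421 kW = 80715 kJ/h

Q = 80700 kJ/h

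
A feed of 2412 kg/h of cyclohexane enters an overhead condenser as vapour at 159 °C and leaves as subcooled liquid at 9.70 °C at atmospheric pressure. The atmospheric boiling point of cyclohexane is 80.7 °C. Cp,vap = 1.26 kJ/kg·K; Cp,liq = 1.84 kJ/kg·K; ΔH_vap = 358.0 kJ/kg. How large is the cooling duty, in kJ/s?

Q_c = 393 kJ/s

vapour 159→80.7 °C: -98.658 kJ/kg
condensation at 80.7 °C: -358 kJ/kg
liquid 80.7→9.70 °C: -130.64 kJ/kg
Δh = -98.658 + -358 + -130.64 = -587.3 kJ/kg
Q = ṁ·Δh = 2412 kg/h × -587.3 kJ/kg = -1.4166e+06 kJ/h
|Q| = 393.49 kW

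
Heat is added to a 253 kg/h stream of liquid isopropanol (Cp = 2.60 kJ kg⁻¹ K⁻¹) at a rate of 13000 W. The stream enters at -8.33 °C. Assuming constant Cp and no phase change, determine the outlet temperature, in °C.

T_out = 62.8 °C

Q = 13000 W = 46800 kJ/h
ΔT = Q/(ṁ·Cp) = 46800/(253×2.60) = 71.146 K
T_out = -8.33 + 71.146 = 62.816 °C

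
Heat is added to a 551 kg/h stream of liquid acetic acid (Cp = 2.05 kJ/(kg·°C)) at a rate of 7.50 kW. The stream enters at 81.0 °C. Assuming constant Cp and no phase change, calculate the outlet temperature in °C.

T_out = 105 °C

Q = 7.50 kW = 27000 kJ/h
ΔT = Q/(ṁ·Cp) = 27000/(551×2.05) = 23.903 K
T_out = 81.0 + 23.903 = 104.9 °C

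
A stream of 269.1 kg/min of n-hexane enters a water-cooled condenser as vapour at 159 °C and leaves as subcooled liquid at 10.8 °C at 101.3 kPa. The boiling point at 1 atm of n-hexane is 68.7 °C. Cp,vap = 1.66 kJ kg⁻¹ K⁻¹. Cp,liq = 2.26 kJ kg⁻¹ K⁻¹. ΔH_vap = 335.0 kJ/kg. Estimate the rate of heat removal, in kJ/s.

vapour 159→68.7 °C: -149.9 kJ/kg
condensation at 68.7 °C: -335 kJ/kg
liquid 68.7→10.8 °C: -130.85 kJ/kg
Δh = -149.9 + -335 + -130.85 = -615.75 kJ/kg
Q = ṁ·Δh = 269.1 kg/min × -615.75 kJ/kg = -165700 kJ/min
|Q| = 2761.6 kW

Q_c = 2760 kJ/s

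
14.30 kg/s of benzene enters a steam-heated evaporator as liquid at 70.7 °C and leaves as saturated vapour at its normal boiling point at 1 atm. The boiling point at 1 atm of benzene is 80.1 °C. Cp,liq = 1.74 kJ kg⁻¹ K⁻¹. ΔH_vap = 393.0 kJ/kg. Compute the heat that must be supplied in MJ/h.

liquid 70.7→80.1 °C: 16.356 kJ/kg
vaporisation at 80.1 °C: 393 kJ/kg
Δh = 16.356 + 393 = 409.36 kJ/kg
Q = ṁ·Δh = 14.30 kg/s × 409.36 kJ/kg = 5853.8 kJ/s
|Q| = 5853.8 kW = 21074 MJ/h

Q = 21100 MJ/h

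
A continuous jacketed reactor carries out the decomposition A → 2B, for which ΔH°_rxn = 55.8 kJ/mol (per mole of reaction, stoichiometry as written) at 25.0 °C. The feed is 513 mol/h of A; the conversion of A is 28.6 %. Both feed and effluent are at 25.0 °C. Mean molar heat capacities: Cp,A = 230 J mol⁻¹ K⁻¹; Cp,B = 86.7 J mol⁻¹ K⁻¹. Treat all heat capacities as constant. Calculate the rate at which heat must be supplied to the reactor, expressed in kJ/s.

Q_in = 2.27 kJ/s

Extent of reaction ξ = 0.286 × 513 = 146.72 mol/h
Reaction term: ξ·ΔH°_rxn = 146.72 × 55.8 = 8186.9 kJ/h
Q = ΔH = 8186.9 kJ/h = 2.2741 kW
Heat supplied = 2.2741 kJ/s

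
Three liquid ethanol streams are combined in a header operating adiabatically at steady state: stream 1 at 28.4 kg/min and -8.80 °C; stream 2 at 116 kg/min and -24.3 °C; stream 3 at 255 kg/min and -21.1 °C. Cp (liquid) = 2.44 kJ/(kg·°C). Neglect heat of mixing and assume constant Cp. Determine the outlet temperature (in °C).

Energy balance with Q = 0: Σ ṁᵢCp,ᵢ(T_out − Tᵢ) = 0
Σ ṁᵢCp,ᵢTᵢ = 28.4×2.44×-8.80 + 116×2.44×-24.3 + 255×2.44×-21.1 = -20616
Σ ṁᵢCp,ᵢ = 28.4×2.44 + 116×2.44 + 255×2.44 = 974.54
T_out = -20616 / 974.54 = -21.155 °C

T_out = -21.2 °C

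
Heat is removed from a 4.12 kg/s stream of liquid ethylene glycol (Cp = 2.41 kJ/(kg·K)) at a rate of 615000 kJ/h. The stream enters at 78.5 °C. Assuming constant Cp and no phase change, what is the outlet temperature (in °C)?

Q = 615000 kJ/h = 170.83 kJ/s
ΔT = Q/(ṁ·Cp) = 170.83/(4.12×2.41) = 17.205 K
T_out = 78.5 − 17.205 = 61.295 °C

T_out = 61.3 °C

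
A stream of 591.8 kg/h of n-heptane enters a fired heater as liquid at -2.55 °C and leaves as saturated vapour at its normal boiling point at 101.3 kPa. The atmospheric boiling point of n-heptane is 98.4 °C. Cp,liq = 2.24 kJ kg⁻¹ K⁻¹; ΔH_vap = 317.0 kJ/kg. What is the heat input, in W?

Q = 89300 W

liquid -2.55→98.4 °C: 226.13 kJ/kg
vaporisation at 98.4 °C: 317 kJ/kg
Δh = 226.13 + 317 = 543.13 kJ/kg
Q = ṁ·Δh = 591.8 kg/h × 543.13 kJ/kg = 321420 kJ/h
|Q| = 89.284 kW = 89284 W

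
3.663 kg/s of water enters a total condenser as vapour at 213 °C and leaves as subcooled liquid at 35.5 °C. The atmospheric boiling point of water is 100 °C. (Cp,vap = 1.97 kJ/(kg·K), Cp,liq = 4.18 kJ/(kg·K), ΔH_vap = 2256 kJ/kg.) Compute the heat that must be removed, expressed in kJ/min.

vapour 213→100 °C: -222.61 kJ/kg
condensation at 100 °C: -2256 kJ/kg
liquid 100→35.5 °C: -269.61 kJ/kg
Δh = -222.61 + -2256 + -269.61 = -2748.2 kJ/kg
Q = ṁ·Δh = 3.663 kg/s × -2748.2 kJ/kg = -10067 kJ/s
|Q| = 10067 kW = 604000 kJ/min

Q_c = 604000 kJ/min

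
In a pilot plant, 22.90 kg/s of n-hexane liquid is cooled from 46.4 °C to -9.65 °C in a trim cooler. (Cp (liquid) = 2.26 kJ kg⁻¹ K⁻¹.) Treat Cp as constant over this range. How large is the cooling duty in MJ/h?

Q = ṁ·Cp·ΔT = 22.90 × 2.26 × (-9.65 − 46.4) = -2900.8 kJ/s
Cooling duty = 10443 MJ/h

Q_c = 10400 MJ/h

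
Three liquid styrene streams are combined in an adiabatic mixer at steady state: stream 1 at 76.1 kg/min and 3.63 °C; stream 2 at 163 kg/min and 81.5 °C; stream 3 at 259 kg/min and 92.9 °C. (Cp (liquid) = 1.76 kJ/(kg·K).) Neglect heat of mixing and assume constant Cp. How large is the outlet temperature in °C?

T_out = 75.5 °C

Energy balance with Q = 0: Σ ṁᵢCp,ᵢ(T_out − Tᵢ) = 0
Σ ṁᵢCp,ᵢTᵢ = 76.1×1.76×3.63 + 163×1.76×81.5 + 259×1.76×92.9 = 66214
Σ ṁᵢCp,ᵢ = 76.1×1.76 + 163×1.76 + 259×1.76 = 876.66
T_out = 66214 / 876.66 = 75.531 °C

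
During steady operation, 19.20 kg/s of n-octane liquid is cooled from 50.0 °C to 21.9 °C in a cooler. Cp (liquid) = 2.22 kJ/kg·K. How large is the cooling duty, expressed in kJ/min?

Q = ṁ·Cp·ΔT = 19.20 × 2.22 × (21.9 − 50.0) = -1197.7 kJ/s
Cooling duty = 71864 kJ/min

Q_c = 71900 kJ/min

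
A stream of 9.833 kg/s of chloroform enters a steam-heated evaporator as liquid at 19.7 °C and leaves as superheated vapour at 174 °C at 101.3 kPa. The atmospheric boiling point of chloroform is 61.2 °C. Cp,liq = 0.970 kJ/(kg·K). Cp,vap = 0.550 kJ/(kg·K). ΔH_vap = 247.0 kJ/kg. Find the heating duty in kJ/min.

liquid 19.7→61.2 °C: 40.255 kJ/kg
vaporisation at 61.2 °C: 247 kJ/kg
vapour 61.2→174 °C: 62.04 kJ/kg
Δh = 40.255 + 247 + 62.04 = 349.3 kJ/kg
Q = ṁ·Δh = 9.833 kg/s × 349.3 kJ/kg = 3434.6 kJ/s
|Q| = 3434.6 kW = 206080 kJ/min

Q = 206000 kJ/min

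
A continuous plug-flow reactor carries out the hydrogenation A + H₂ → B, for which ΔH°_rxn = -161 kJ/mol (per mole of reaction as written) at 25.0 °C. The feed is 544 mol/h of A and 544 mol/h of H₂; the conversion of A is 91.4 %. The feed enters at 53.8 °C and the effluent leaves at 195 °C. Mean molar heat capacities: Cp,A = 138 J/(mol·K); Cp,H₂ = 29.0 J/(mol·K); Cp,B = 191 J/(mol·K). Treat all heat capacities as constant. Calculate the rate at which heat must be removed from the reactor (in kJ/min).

Extent of reaction ξ = 0.914 × 544 = 497.22 mol/h
Reaction term: ξ·ΔH°_rxn = 497.22 × -161 = -80052 kJ/h
Sensible, feed 53.8→25 °C: -2616.4 kJ/h
Outlet flows (mol/h): A 46.784, H₂ 46.784, B 497.22
Sensible, products 25→195 °C: 17473 kJ/h
Q = ΔH = -65195 kJ/h = -18.11 kW
Heat removed = 1086.6 kJ/min

Q_out = 1090 kJ/min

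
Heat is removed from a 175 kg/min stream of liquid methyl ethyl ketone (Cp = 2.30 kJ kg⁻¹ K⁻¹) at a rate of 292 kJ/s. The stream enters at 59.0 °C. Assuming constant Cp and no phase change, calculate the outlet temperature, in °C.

Q = 292 kJ/s = 17520 kJ/min
ΔT = Q/(ṁ·Cp) = 17520/(175×2.30) = 43.528 K
T_out = 59.0 − 43.528 = 15.472 °C

T_out = 15.5 °C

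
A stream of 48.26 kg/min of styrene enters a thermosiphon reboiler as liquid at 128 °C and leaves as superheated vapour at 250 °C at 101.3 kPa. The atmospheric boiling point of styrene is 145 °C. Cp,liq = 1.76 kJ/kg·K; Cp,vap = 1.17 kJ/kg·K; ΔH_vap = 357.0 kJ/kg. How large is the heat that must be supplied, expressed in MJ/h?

liquid 128→145 °C: 29.92 kJ/kg
vaporisation at 145 °C: 357 kJ/kg
vapour 145→250 °C: 122.85 kJ/kg
Δh = 29.92 + 357 + 122.85 = 509.77 kJ/kg
Q = ṁ·Δh = 48.26 kg/min × 509.77 kJ/kg = 24602 kJ/min
|Q| = 410.03 kW = 1476.1 MJ/h

Q = 1480 MJ/h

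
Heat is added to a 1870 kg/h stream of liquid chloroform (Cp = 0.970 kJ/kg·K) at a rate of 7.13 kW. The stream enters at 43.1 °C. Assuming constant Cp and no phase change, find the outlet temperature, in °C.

T_out = 57.3 °C

Q = 7.13 kW = 25668 kJ/h
ΔT = Q/(ṁ·Cp) = 25668/(1870×0.970) = 14.151 K
T_out = 43.1 + 14.151 = 57.251 °C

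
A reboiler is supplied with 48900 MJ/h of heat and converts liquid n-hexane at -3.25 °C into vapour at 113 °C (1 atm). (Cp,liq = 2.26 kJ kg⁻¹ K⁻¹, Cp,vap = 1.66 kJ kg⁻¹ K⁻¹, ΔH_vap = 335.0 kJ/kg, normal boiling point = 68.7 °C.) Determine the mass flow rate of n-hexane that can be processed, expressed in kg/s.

Δh = 2.26×(68.7−-3.25) + 335.0 + 1.66×(113−68.7) = 571.14 kJ/kg
Q = 48900 MJ/h = 13583 kJ/s = 13583 kJ/s
ṁ = Q/Δh = 13583 / 571.14 = 23.783 kg/s

ṁ = 23.8 kg/s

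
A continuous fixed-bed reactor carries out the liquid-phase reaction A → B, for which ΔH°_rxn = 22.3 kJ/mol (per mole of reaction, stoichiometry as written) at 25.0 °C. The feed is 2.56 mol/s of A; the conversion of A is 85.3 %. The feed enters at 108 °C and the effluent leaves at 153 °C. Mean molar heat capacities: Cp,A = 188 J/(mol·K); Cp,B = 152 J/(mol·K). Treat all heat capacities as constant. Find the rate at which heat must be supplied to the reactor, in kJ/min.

Q_in = 3620 kJ/min

Extent of reaction ξ = 0.853 × 2.56 = 2.1837 mol/s
Reaction term: ξ·ΔH°_rxn = 2.1837 × 22.3 = 48.696 kJ/s
Sensible, feed 108→25 °C: -39.946 kJ/s
Outlet flows (mol/s): A 0.37632, B 2.1837
Sensible, products 25→153 °C: 51.541 kJ/s
Q = ΔH = 60.291 kJ/s = 60.291 kW
Heat supplied = 3617.5 kJ/min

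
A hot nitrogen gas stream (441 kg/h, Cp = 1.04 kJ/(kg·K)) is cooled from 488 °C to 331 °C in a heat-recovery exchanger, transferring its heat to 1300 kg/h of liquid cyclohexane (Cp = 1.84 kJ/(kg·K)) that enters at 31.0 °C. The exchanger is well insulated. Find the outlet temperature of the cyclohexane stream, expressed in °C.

Heat released by hot stream: Q = 441 × 1.04 × (488 − 331) = 72006 kJ/h
Energy balance on cold side (adiabatic exchanger): Q = ṁ_c·Cp_c·(T_c,out − T_c,in)
T_c,out = 31.0 + 72006/(1300 × 1.84) = 61.103 °C

T_c,out = 61.1 °C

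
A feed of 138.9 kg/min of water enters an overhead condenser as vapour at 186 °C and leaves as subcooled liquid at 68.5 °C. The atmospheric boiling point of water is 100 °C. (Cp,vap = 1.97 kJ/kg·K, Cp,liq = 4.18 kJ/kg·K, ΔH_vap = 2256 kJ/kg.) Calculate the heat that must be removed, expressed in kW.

Q_c = 5920 kW

vapour 186→100 °C: -169.42 kJ/kg
condensation at 100 °C: -2256 kJ/kg
liquid 100→68.5 °C: -131.67 kJ/kg
Δh = -169.42 + -2256 + -131.67 = -2557.1 kJ/kg
Q = ṁ·Δh = 138.9 kg/min × -2557.1 kJ/kg = -355180 kJ/min
|Q| = 5919.7 kW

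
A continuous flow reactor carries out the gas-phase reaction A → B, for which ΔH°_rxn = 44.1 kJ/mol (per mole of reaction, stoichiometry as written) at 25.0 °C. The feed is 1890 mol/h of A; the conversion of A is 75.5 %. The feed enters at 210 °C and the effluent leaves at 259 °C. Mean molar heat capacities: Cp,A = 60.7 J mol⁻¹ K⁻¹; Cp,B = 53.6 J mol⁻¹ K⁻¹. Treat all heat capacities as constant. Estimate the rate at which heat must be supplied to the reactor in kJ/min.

Q_in = 1100 kJ/min

Extent of reaction ξ = 0.755 × 1890 = 1427 mol/h
Reaction term: ξ·ΔH°_rxn = 1427 × 44.1 = 62928 kJ/h
Sensible, feed 210→25 °C: -21224 kJ/h
Outlet flows (mol/h): A 463.05, B 1427
Sensible, products 25→259 °C: 24474 kJ/h
Q = ΔH = 66179 kJ/h = 18.383 kW
Heat supplied = 1103 kJ/min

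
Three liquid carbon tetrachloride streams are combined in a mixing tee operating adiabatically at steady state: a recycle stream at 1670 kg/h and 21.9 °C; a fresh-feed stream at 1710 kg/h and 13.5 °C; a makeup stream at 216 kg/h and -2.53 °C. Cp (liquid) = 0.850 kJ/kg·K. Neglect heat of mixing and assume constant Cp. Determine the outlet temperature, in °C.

Adiabatic, steady state ⇒ Σ ṁᵢCp,ᵢ(T_out − Tᵢ) = 0
T_out = Σ ṁᵢCp,ᵢTᵢ / Σ ṁᵢCp,ᵢ
      = 50245 / 3056.6 = 16.438 °C

T_out = 16.4 °C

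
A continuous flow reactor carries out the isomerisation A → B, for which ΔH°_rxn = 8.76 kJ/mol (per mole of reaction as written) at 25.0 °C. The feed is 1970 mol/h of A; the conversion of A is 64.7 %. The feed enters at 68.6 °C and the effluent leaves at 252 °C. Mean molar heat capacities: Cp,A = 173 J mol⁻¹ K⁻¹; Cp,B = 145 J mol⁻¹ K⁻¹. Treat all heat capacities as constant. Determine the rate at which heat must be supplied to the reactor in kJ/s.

Q_in = 18.2 kJ/s

Extent of reaction ξ = 0.647 × 1970 = 1274.6 mol/h
Reaction term: ξ·ΔH°_rxn = 1274.6 × 8.76 = 11165 kJ/h
Sensible, feed 68.6→25 °C: -14859 kJ/h
Outlet flows (mol/h): A 695.41, B 1274.6
Sensible, products 25→252 °C: 69263 kJ/h
Q = ΔH = 65569 kJ/h = 18.214 kW
Heat supplied = 18.214 kJ/s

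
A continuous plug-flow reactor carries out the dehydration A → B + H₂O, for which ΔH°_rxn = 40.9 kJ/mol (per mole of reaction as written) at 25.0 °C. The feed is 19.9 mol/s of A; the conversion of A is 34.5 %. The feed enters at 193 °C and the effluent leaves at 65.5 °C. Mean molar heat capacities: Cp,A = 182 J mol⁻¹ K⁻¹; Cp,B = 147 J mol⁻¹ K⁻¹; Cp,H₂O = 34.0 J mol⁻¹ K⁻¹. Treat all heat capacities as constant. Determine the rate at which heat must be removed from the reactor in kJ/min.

Q_out = 10900 kJ/min

Extent of reaction ξ = 0.345 × 19.9 = 6.8655 mol/s
Reaction term: ξ·ΔH°_rxn = 6.8655 × 40.9 = 280.8 kJ/s
Sensible, feed 193→25 °C: -608.46 kJ/s
Outlet flows (mol/s): A 13.034, B 6.8655, H₂O 6.8655
Sensible, products 25→65.5 °C: 146.4 kJ/s
Q = ΔH = -181.26 kJ/s = -181.26 kW
Heat removed = 10876 kJ/min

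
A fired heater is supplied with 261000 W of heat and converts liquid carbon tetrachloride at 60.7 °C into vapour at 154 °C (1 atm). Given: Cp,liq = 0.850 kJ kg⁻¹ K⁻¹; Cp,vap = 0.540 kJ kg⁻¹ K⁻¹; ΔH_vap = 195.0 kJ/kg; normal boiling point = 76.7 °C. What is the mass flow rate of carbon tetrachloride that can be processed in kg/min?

ṁ = 62.6 kg/min

Δh = 0.850×(76.7−60.7) + 195.0 + 0.540×(154−76.7) = 250.34 kJ/kg
Q = 261000 W = 261 kJ/s = 15660 kJ/min
ṁ = Q/Δh = 15660 / 250.34 = 62.554 kg/min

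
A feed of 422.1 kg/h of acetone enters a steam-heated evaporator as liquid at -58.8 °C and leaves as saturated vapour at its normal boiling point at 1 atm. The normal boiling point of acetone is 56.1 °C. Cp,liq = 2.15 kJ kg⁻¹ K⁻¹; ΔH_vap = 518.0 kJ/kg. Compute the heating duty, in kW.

Q = 89.7 kW

liquid -58.8→56.1 °C: 247.03 kJ/kg
vaporisation at 56.1 °C: 518 kJ/kg
Δh = 247.03 + 518 = 765.03 kJ/kg
Q = ṁ·Δh = 422.1 kg/h × 765.03 kJ/kg = 322920 kJ/h
|Q| = 89.7 kW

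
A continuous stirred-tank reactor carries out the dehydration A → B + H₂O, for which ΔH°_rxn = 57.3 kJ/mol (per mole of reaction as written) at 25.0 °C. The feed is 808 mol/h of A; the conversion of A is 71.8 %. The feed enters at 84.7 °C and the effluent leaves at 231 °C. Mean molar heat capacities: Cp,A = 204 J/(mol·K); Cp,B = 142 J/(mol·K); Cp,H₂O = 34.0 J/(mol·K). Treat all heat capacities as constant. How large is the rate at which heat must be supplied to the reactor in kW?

Extent of reaction ξ = 0.718 × 808 = 580.14 mol/h
Reaction term: ξ·ΔH°_rxn = 580.14 × 57.3 = 33242 kJ/h
Sensible, feed 84.7→25 °C: -9840.5 kJ/h
Outlet flows (mol/h): A 227.86, B 580.14, H₂O 580.14
Sensible, products 25→231 °C: 30609 kJ/h
Q = ΔH = 54011 kJ/h = 15.003 kW
Heat supplied = 15.003 kW

Q_in = 15.0 kW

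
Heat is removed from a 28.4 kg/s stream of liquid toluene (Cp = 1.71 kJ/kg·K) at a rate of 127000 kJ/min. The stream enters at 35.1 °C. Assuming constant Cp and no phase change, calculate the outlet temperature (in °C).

T_out = -8.49 °C

Q = 127000 kJ/min = 2116.7 kJ/s
ΔT = Q/(ṁ·Cp) = 2116.7/(28.4×1.71) = 43.585 K
T_out = 35.1 − 43.585 = -8.4851 °C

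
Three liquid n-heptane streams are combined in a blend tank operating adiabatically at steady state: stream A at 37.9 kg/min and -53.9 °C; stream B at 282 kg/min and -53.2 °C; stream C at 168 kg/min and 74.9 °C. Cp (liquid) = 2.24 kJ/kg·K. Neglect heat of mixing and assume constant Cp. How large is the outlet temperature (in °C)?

T_out = -9.15 °C

No heat crosses the boundary, so H_out = H_in.
T_out = Σ ṁᵢCp,ᵢTᵢ / Σ ṁᵢCp,ᵢ
      = -9994.9 / 1092.9 = -9.1453 °C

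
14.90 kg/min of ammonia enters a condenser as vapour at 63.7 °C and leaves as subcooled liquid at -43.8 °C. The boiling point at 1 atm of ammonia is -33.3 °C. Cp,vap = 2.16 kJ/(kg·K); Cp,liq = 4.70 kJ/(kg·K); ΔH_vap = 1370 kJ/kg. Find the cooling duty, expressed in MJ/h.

vapour 63.7→-33.3 °C: -209.52 kJ/kg
condensation at -33.3 °C: -1370 kJ/kg
liquid -33.3→-43.8 °C: -49.35 kJ/kg
Δh = -209.52 + -1370 + -49.35 = -1628.9 kJ/kg
Q = ṁ·Δh = 14.90 kg/min × -1628.9 kJ/kg = -24270 kJ/min
|Q| = 404.5 kW = 1456.2 MJ/h

Q_c = 1460 MJ/h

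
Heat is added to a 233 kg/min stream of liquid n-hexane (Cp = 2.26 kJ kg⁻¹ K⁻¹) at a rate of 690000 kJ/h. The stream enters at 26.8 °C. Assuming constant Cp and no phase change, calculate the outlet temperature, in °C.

Q = 690000 kJ/h = 11500 kJ/min
ΔT = Q/(ṁ·Cp) = 11500/(233×2.26) = 21.839 K
T_out = 26.8 + 21.839 = 48.639 °C

T_out = 48.6 °C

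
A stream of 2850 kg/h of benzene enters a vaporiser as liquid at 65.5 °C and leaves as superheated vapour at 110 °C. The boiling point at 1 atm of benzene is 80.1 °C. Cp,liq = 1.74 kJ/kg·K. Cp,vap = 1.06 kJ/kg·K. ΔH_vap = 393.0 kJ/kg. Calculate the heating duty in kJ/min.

liquid 65.5→80.1 °C: 25.404 kJ/kg
vaporisation at 80.1 °C: 393 kJ/kg
vapour 80.1→110 °C: 31.694 kJ/kg
Δh = 25.404 + 393 + 31.694 = 450.1 kJ/kg
Q = ṁ·Δh = 2850 kg/h × 450.1 kJ/kg = 1.2828e+06 kJ/h
|Q| = 356.33 kW = 21380 kJ/min

Q = 21400 kJ/min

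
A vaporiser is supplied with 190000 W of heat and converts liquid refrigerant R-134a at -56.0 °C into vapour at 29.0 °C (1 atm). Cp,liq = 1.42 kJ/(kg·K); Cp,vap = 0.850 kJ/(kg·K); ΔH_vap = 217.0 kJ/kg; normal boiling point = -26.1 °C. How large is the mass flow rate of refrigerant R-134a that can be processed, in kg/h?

ṁ = 2230 kg/h

Δh = 1.42×(-26.1−-56.0) + 217.0 + 0.850×(29.0−-26.1) = 306.29 kJ/kg
Q = 190000 W = 190 kJ/s = 684000 kJ/h
ṁ = Q/Δh = 684000 / 306.29 = 2233.2 kg/h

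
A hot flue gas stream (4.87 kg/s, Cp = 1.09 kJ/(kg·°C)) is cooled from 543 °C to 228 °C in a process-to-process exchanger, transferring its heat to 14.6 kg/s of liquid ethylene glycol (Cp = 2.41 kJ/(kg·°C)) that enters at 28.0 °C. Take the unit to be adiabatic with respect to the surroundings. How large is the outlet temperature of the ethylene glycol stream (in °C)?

Heat released by hot stream: Q = 4.87 × 1.09 × (543 − 228) = 1672.1 kJ/s
Energy balance on cold side (adiabatic exchanger): Q = ṁ_c·Cp_c·(T_c,out − T_c,in)
T_c,out = 28.0 + 1672.1/(14.6 × 2.41) = 75.522 °C

T_c,out = 75.5 °C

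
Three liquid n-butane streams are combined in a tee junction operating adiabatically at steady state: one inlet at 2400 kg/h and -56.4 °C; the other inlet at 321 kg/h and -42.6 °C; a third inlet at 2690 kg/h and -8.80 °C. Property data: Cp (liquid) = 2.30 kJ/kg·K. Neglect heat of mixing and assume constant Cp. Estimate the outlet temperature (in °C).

T_out = -31.9 °C

Adiabatic, steady state ⇒ Σ ṁᵢCp,ᵢ(T_out − Tᵢ) = 0
T_out = Σ ṁᵢCp,ᵢTᵢ / Σ ṁᵢCp,ᵢ
      = -397230 / 12445 = -31.918 °C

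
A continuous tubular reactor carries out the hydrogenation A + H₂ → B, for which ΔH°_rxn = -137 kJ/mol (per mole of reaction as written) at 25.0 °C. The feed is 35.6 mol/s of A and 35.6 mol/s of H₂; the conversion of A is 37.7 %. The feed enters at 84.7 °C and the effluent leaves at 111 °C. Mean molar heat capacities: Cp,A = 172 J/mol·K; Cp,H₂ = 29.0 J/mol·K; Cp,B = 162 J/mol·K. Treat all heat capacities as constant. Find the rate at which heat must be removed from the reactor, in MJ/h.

Q_out = 6100 MJ/h

Extent of reaction ξ = 0.377 × 35.6 = 13.421 mol/s
Reaction term: ξ·ΔH°_rxn = 13.421 × -137 = -1838.7 kJ/s
Sensible, feed 84.7→25 °C: -427.19 kJ/s
Outlet flows (mol/s): A 22.179, H₂ 22.179, B 13.421
Sensible, products 25→111 °C: 570.37 kJ/s
Q = ΔH = -1695.5 kJ/s = -1695.5 kW
Heat removed = 6103.9 MJ/h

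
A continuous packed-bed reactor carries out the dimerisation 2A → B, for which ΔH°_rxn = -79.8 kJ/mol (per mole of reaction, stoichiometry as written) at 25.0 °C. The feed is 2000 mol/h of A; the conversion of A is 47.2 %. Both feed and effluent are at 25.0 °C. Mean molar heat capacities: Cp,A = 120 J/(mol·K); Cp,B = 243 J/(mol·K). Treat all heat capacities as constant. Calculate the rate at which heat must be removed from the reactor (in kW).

Q_out = 10.5 kW

Extent of reaction ξ = 0.472 × 2000 / 2 = 472 mol/h
Reaction term: ξ·ΔH°_rxn = 472 × -79.8 = -37666 kJ/h
Q = ΔH = -37666 kJ/h = -10.463 kW
Heat removed = 10.463 kW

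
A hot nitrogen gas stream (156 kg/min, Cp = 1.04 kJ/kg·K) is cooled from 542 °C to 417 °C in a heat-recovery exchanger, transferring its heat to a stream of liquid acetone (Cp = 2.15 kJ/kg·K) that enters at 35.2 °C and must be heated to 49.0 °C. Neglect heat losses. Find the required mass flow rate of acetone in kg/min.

ṁ_c = 684 kg/min

Heat released by hot stream: Q = 156 × 1.04 × (542 − 417) = 20280 kJ/min
Energy balance on cold side (adiabatic exchanger): Q = ṁ_c·Cp_c·(T_c,out − T_c,in)
ṁ_c = 20280 / [2.15 × (49.0 − 35.2)] = 683.52 kg/min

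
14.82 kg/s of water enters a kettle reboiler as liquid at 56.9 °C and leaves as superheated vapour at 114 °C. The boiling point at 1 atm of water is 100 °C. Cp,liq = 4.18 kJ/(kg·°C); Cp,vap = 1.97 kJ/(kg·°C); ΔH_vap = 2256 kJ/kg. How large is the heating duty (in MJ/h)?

Q = 131000 MJ/h

liquid 56.9→100 °C: 180.16 kJ/kg
vaporisation at 100 °C: 2256 kJ/kg
vapour 100→114 °C: 27.58 kJ/kg
Δh = 180.16 + 2256 + 27.58 = 2463.7 kJ/kg
Q = ṁ·Δh = 14.82 kg/s × 2463.7 kJ/kg = 36513 kJ/s
|Q| = 36513 kW = 131450 MJ/h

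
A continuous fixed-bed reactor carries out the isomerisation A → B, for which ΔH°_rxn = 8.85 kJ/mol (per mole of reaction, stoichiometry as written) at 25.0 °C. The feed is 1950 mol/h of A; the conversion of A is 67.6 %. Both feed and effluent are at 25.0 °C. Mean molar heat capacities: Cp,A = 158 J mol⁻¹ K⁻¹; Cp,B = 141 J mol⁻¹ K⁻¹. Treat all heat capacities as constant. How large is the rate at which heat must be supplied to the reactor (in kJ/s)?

Q_in = 3.24 kJ/s

Extent of reaction ξ = 0.676 × 1950 = 1318.2 mol/h
Reaction term: ξ·ΔH°_rxn = 1318.2 × 8.85 = 11666 kJ/h
Q = ΔH = 11666 kJ/h = 3.2406 kW
Heat supplied = 3.2406 kJ/s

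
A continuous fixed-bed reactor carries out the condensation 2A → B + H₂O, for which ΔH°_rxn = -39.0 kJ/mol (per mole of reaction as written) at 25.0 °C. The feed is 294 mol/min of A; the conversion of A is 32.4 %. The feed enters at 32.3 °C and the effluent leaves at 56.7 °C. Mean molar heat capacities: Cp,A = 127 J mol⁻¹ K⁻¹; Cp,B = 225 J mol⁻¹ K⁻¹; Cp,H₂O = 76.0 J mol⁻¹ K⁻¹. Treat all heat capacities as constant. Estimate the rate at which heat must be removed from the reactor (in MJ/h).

Extent of reaction ξ = 0.324 × 294 / 2 = 47.628 mol/min
Reaction term: ξ·ΔH°_rxn = 47.628 × -39.0 = -1857.5 kJ/min
Sensible, feed 32.3→25 °C: -272.57 kJ/min
Outlet flows (mol/min): A 198.74, B 47.628, H₂O 47.628
Sensible, products 25→56.7 °C: 1254.6 kJ/min
Q = ΔH = -875.48 kJ/min = -14.591 kW
Heat removed = 52.529 MJ/h

Q_out = 52.5 MJ/h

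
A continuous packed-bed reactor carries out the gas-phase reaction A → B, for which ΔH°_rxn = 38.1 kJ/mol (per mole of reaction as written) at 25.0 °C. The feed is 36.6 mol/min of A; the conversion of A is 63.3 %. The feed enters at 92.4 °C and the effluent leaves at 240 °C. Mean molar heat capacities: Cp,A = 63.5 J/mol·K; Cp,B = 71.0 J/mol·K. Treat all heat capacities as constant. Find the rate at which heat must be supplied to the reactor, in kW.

Q_in = 21.1 kW

Extent of reaction ξ = 0.633 × 36.6 = 23.168 mol/min
Reaction term: ξ·ΔH°_rxn = 23.168 × 38.1 = 882.69 kJ/min
Sensible, feed 92.4→25 °C: -156.64 kJ/min
Outlet flows (mol/min): A 13.432, B 23.168
Sensible, products 25→240 °C: 537.04 kJ/min
Q = ΔH = 1263.1 kJ/min = 21.051 kW
Heat supplied = 21.051 kW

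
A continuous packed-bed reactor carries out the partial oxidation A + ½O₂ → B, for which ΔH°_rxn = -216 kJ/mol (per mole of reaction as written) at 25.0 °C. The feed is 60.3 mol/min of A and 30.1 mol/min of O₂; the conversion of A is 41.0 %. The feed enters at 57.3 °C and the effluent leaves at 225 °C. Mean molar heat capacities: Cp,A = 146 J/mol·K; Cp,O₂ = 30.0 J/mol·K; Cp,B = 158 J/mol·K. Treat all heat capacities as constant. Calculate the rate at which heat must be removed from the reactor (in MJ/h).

Extent of reaction ξ = 0.410 × 60.3 = 24.723 mol/min
Reaction term: ξ·ΔH°_rxn = 24.723 × -216 = -5340.2 kJ/min
Sensible, feed 57.3→25 °C: -313.53 kJ/min
Outlet flows (mol/min): A 35.577, O₂ 17.739, B 24.723
Sensible, products 25→225 °C: 1926.5 kJ/min
Q = ΔH = -3727.2 kJ/min = -62.12 kW
Heat removed = 223.63 MJ/h

Q_out = 224 MJ/h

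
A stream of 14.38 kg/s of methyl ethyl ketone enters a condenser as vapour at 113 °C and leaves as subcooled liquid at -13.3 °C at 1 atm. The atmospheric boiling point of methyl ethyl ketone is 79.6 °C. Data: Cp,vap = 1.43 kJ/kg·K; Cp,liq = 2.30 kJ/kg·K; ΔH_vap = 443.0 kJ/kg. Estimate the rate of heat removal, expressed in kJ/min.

Q_c = 608000 kJ/min

vapour 113→79.6 °C: -47.762 kJ/kg
condensation at 79.6 °C: -443 kJ/kg
liquid 79.6→-13.3 °C: -213.67 kJ/kg
Δh = -47.762 + -443 + -213.67 = -704.43 kJ/kg
Q = ṁ·Δh = 14.38 kg/s × -704.43 kJ/kg = -10130 kJ/s
|Q| = 10130 kW = 607780 kJ/min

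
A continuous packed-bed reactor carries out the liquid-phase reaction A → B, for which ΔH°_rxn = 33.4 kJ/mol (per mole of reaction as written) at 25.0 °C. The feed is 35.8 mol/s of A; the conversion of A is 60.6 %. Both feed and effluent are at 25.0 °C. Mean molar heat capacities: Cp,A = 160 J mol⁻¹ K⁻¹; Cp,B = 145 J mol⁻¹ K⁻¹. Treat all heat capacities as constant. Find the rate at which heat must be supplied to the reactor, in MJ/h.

Q_in = 2610 MJ/h

Extent of reaction ξ = 0.606 × 35.8 = 21.695 mol/s
Reaction term: ξ·ΔH°_rxn = 21.695 × 33.4 = 724.61 kJ/s
Q = ΔH = 724.61 kJ/s = 724.61 kW
Heat supplied = 2608.6 MJ/h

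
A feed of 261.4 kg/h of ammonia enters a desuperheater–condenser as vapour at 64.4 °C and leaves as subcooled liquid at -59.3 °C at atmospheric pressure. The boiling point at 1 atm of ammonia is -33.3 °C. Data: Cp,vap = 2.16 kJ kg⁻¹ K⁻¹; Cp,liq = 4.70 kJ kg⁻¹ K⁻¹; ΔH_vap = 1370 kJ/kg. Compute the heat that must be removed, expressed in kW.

Q_c = 124 kW

vapour 64.4→-33.3 °C: -211.03 kJ/kg
condensation at -33.3 °C: -1370 kJ/kg
liquid -33.3→-59.3 °C: -122.2 kJ/kg
Δh = -211.03 + -1370 + -122.2 = -1703.2 kJ/kg
Q = ṁ·Δh = 261.4 kg/h × -1703.2 kJ/kg = -445220 kJ/h
|Q| = 123.67 kW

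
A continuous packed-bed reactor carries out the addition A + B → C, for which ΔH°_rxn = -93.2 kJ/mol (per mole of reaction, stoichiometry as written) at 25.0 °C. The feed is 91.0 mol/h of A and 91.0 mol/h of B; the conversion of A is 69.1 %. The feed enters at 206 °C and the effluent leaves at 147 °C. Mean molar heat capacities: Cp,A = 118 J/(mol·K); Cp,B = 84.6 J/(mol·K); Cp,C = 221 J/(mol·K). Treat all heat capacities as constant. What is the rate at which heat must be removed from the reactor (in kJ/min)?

Q_out = 113 kJ/min

Extent of reaction ξ = 0.691 × 91.0 = 62.881 mol/h
Reaction term: ξ·ΔH°_rxn = 62.881 × -93.2 = -5860.5 kJ/h
Sensible, feed 206→25 °C: -3337 kJ/h
Outlet flows (mol/h): A 28.119, B 28.119, C 62.881
Sensible, products 25→147 °C: 2390.4 kJ/h
Q = ΔH = -6807.1 kJ/h = -1.8909 kW
Heat removed = 113.45 kJ/min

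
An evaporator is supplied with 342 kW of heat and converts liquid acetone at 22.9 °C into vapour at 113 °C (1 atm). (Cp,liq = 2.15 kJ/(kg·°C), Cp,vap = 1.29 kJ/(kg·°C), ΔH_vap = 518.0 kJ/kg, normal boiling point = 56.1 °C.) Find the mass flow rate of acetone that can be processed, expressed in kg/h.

Δh = 2.15×(56.1−22.9) + 518.0 + 1.29×(113−56.1) = 662.78 kJ/kg
Q = 342 kW = 342 kJ/s = 1.2312e+06 kJ/h
ṁ = Q/Δh = 1.2312e+06 / 662.78 = 1857.6 kg/h

ṁ = 1860 kg/h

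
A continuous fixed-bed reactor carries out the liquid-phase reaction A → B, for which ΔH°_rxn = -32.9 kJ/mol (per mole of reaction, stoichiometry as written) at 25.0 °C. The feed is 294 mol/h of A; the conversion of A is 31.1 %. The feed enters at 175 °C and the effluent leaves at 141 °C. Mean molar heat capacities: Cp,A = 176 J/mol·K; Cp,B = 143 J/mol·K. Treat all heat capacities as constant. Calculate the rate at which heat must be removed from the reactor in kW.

Extent of reaction ξ = 0.311 × 294 = 91.434 mol/h
Reaction term: ξ·ΔH°_rxn = 91.434 × -32.9 = -3008.2 kJ/h
Sensible, feed 175→25 °C: -7761.6 kJ/h
Outlet flows (mol/h): A 202.57, B 91.434
Sensible, products 25→141 °C: 5652.3 kJ/h
Q = ΔH = -5117.5 kJ/h = -1.4215 kW
Heat removed = 1.4215 kW

Q_out = 1.42 kW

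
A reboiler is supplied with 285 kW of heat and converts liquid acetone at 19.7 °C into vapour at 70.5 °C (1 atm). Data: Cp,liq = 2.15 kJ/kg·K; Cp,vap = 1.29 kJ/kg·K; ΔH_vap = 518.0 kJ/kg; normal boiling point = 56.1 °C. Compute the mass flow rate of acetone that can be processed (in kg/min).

Δh = 2.15×(56.1−19.7) + 518.0 + 1.29×(70.5−56.1) = 614.84 kJ/kg
Q = 285 kW = 285 kJ/s = 17100 kJ/min
ṁ = Q/Δh = 17100 / 614.84 = 27.812 kg/min

ṁ = 27.8 kg/min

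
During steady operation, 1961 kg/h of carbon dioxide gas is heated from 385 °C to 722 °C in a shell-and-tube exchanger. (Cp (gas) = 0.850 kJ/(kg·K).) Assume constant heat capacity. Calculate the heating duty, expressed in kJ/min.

Q = ṁ·Cp·ΔT = 1961 × 0.850 × (722 − 385) = 561730 kJ/h
Converting: 561730 / 3600 s = 156.04 kW
Heating duty = 9362.1 kJ/min

Q = 9360 kJ/min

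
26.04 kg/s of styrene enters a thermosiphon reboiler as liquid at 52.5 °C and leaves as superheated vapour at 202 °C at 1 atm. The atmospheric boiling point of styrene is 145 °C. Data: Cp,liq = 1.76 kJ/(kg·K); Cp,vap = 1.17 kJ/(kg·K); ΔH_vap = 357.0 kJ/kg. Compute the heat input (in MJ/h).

Q = 55000 MJ/h

liquid 52.5→145 °C: 162.8 kJ/kg
vaporisation at 145 °C: 357 kJ/kg
vapour 145→202 °C: 66.69 kJ/kg
Δh = 162.8 + 357 + 66.69 = 586.49 kJ/kg
Q = ṁ·Δh = 26.04 kg/s × 586.49 kJ/kg = 15272 kJ/s
|Q| = 15272 kW = 54980 MJ/h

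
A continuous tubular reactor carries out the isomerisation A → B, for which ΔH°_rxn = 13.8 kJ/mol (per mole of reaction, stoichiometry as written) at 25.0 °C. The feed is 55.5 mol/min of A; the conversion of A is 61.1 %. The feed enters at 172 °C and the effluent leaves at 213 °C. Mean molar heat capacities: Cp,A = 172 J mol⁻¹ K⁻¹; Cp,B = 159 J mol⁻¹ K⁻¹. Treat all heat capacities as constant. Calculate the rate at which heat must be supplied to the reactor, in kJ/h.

Q_in = 46600 kJ/h

Extent of reaction ξ = 0.611 × 55.5 = 33.91 mol/min
Reaction term: ξ·ΔH°_rxn = 33.91 × 13.8 = 467.96 kJ/min
Sensible, feed 172→25 °C: -1403.3 kJ/min
Outlet flows (mol/min): A 21.59, B 33.91
Sensible, products 25→213 °C: 1711.8 kJ/min
Q = ΔH = 776.47 kJ/min = 12.941 kW
Heat supplied = 46588 kJ/h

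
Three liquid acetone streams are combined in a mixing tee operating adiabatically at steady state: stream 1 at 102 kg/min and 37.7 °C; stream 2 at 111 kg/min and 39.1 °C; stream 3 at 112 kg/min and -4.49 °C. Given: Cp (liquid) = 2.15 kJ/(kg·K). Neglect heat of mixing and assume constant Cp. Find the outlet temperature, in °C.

Energy balance with Q = 0: Σ ṁᵢCp,ᵢ(T_out − Tᵢ) = 0
Σ ṁᵢCp,ᵢTᵢ = 102×2.15×37.7 + 111×2.15×39.1 + 112×2.15×-4.49 = 16518
Σ ṁᵢCp,ᵢ = 102×2.15 + 111×2.15 + 112×2.15 = 698.75
T_out = 16518 / 698.75 = 23.639 °C

T_out = 23.6 °C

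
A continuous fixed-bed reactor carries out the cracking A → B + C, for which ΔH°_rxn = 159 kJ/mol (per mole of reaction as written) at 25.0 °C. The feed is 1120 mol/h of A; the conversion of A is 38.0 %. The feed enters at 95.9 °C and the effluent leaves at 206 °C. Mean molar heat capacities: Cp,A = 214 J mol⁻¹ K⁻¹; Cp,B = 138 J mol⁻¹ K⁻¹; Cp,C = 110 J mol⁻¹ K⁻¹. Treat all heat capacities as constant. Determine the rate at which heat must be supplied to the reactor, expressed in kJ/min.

Extent of reaction ξ = 0.380 × 1120 = 425.6 mol/h
Reaction term: ξ·ΔH°_rxn = 425.6 × 159 = 67670 kJ/h
Sensible, feed 95.9→25 °C: -16993 kJ/h
Outlet flows (mol/h): A 694.4, B 425.6, C 425.6
Sensible, products 25→206 °C: 46001 kJ/h
Q = ΔH = 96678 kJ/h = 26.855 kW
Heat supplied = 1611.3 kJ/min

Q_in = 1610 kJ/min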